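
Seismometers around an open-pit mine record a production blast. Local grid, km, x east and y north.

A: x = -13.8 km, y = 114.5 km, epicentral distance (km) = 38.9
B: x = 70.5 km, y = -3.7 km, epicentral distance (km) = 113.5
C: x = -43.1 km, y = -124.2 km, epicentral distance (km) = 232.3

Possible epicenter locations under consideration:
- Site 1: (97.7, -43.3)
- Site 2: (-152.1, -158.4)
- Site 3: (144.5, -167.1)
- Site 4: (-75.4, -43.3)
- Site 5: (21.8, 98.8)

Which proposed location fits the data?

Site 5

For each candidate, compare |candidate − station| to the reported distance:
Site 1: residuals A 154.3, B 65.5, C 69.9 → max 154.3 km
Site 2: residuals A 267.0, B 157.6, C 118.1 → max 267.0 km
Site 3: residuals A 284.1, B 65.9, C 39.9 → max 284.1 km
Site 4: residuals A 130.5, B 37.7, C 145.2 → max 145.2 km
Site 5: residuals A 0.0, B 0.0, C 0.0 → max 0.0 km
Only Site 5 has all residuals ≈ 0.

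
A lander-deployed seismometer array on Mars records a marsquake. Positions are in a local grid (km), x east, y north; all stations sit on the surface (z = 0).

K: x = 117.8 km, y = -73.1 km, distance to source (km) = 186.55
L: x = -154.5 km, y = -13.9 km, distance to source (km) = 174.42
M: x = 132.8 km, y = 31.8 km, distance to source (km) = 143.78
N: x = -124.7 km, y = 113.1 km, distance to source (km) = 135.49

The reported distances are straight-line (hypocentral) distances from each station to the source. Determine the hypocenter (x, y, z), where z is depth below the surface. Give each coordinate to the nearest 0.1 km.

x ≈ -2.8 km, y ≈ 65.0 km, depth ≈ 34.4 km

Each station gives a sphere (x−x_i)² + (y−y_i)² + z² = d_i² (stations at z=0).
Subtracting the K sphere from L and M: z² cancels, leaving linear equations in x and y:
-544.6 x + 118.4 y = 9221.58
30.0 x + 209.8 y = 13554.84
Solving: x ≈ -2.799, y ≈ 65.009 km (keep extra digits for the depth step; rounded: -2.8, 65.0).
Then from the K sphere: z² = 186.55² − (x − 117.8)² − (y + 73.1)² with x = -2.799, y = 65.009, so z ≈ 34.390 ≈ 34.4 km.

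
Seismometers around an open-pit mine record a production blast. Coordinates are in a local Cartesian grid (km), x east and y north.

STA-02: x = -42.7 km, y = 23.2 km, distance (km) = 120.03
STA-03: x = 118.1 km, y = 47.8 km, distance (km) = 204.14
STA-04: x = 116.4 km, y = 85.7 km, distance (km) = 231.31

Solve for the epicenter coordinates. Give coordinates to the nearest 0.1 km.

Circle about each station: (x + 42.7)² + (y − 23.2)² = 120.03²; (x − 118.1)² + (y − 47.8)² = 204.14²; (x − 116.4)² + (y − 85.7)² = 231.31².
Subtracting the STA-02 equation from the STA-03 and STA-04 equations removes the quadratic terms:
321.6 x + 49.2 y = -13395.02
318.2 x + 125.0 y = -20565.20
Solving the 2×2 system: x ≈ -27.0, y ≈ -95.8 km.

-27.0 km east, -95.8 km north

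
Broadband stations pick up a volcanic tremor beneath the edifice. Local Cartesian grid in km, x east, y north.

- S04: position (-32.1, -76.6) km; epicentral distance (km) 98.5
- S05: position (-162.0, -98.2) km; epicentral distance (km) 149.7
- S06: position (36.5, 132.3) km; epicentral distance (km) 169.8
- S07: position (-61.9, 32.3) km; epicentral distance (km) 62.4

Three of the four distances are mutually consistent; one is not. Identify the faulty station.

Solve using three stations at a time. Using S05, S06, S07 (subtract circle equations pairwise → linear system) gives (x, y) ≈ (-32.3, -23.1).
Distances from that point to each station vs reported:
  S04: calculated 53.5 vs reported 98.5 → residual 45.0 km
  S05: calculated 149.9 vs reported 149.7 → residual 0.2 km
  S06: calculated 169.9 vs reported 169.8 → residual 0.1 km
  S07: calculated 62.8 vs reported 62.4 → residual 0.4 km
S05, S06, S07 are mutually consistent (residuals ≈ 0); S04 is off by 45.0 km.

S04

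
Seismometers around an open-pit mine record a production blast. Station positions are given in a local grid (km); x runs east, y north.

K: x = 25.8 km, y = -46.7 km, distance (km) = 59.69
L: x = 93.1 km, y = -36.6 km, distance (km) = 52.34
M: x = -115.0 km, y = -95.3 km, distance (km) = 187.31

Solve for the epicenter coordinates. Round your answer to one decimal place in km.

Circle about each station: (x − 25.8)² + (y + 46.7)² = 59.69²; (x − 93.1)² + (y + 36.6)² = 52.34²; (x + 115.0)² + (y + 95.3)² = 187.31².
Subtracting the K equation from the L and M equations removes the quadratic terms:
134.6 x + 20.2 y = 7984.06
-281.6 x − 97.2 y = -12061.58
Solving the 2×2 system: x ≈ 72.0, y ≈ -84.5 km.

(72.0, -84.5)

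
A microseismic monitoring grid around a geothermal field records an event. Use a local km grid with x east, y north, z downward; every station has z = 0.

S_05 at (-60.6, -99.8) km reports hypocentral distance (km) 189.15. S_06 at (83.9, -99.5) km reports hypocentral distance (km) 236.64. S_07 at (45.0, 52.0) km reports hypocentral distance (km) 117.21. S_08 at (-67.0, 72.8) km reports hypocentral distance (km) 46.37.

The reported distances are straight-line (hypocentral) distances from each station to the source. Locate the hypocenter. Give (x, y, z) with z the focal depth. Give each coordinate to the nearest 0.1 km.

Each station gives a sphere (x−x_i)² + (y−y_i)² + z² = d_i² (stations at z=0).
Subtracting the S_05 sphere from S_06 and S_07: z² cancels, leaving linear equations in x and y:
289.0 x + 0.6 y = -16913.71
211.2 x + 303.6 y = 13136.14
Solving: x ≈ -58.700, y ≈ 84.102 km (keep extra digits for the depth step; rounded: -58.7, 84.1).
Then from the S_05 sphere: z² = 189.15² − (x + 60.6)² − (y + 99.8)² with x = -58.700, y = 84.102, so z ≈ 44.206 ≈ 44.2 km.

(-58.7, 84.1, 44.2)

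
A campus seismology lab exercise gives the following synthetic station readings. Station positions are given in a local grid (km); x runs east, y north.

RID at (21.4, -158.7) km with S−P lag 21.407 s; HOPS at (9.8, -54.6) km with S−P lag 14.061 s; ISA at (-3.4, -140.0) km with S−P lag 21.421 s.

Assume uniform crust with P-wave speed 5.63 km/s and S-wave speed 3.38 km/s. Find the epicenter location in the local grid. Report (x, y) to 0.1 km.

(118.2, -5.7)

Distance from S−P lag: d = Δt · v_P v_S / (v_P − v_S) = Δt · (5.63·3.38)/(5.63−3.38) ≈ 8.4575·Δt.
So d_RID = 181.05, d_HOPS = 118.92, d_ISA = 181.17 km.
Circle about each station: (x − 21.4)² + (y + 158.7)² = 181.05²; (x − 9.8)² + (y + 54.6)² = 118.92²; (x + 3.4)² + (y + 140.0)² = 181.17².
Subtracting the RID equation from the HOPS and ISA equations removes the quadratic terms:
-23.2 x + 208.2 y = -3929.31
-49.6 x + 37.4 y = -6075.56
Solving the 2×2 system: x ≈ 118.2, y ≈ -5.7 km.
Check against RID (with the unrounded x, y): √((x − 21.4)²+(y + 158.7)²) = 181.04 ≈ 181.05 km. ✓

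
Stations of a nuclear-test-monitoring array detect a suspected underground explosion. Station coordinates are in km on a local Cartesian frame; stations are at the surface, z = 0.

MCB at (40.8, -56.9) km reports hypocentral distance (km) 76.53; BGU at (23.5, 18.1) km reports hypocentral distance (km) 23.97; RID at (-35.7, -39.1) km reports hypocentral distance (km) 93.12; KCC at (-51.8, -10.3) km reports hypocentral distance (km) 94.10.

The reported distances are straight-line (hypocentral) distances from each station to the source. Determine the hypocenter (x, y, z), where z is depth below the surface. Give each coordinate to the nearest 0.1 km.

Each station gives a sphere (x−x_i)² + (y−y_i)² + z² = d_i² (stations at z=0).
Subtracting the MCB sphere from BGU and RID: z² cancels, leaving linear equations in x and y:
-34.6 x + 150.0 y = 1259.89
-153.0 x + 35.6 y = -4913.44
Solving: x ≈ 36.001, y ≈ 16.703 km (keep extra digits for the depth step; rounded: 36.0, 16.7).
Then from the MCB sphere: z² = 76.53² − (x − 40.8)² − (y + 56.9)² with x = 36.001, y = 16.703, so z ≈ 20.406 ≈ 20.4 km.

(36.0, 16.7, 20.4)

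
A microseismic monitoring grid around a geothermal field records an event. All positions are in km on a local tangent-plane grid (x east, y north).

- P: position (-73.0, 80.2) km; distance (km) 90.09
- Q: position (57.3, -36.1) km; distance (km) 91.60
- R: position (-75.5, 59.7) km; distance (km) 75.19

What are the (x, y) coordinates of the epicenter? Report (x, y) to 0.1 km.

Circle about each station: (x + 73.0)² + (y − 80.2)² = 90.09²; (x − 57.3)² + (y + 36.1)² = 91.60²; (x + 75.5)² + (y − 59.7)² = 75.19².
Subtracting pairs of circle equations eliminates x²+y² and gives linear equations (the radical axes):
260.6 x − 232.6 y = -7448.89
-5.0 x − 41.0 y = -34.03
Solving the 2×2 system: x ≈ -25.1, y ≈ 3.9 km.

x ≈ -25.1 km, y ≈ 3.9 km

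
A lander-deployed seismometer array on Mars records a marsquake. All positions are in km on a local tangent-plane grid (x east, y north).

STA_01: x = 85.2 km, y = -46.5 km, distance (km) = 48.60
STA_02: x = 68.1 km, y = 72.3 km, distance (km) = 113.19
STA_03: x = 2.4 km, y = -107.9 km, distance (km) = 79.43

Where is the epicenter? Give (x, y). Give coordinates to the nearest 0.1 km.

(37.6, -36.7)

Circle about each station: (x − 85.2)² + (y + 46.5)² = 48.60²; (x − 68.1)² + (y − 72.3)² = 113.19²; (x − 2.4)² + (y + 107.9)² = 79.43².
Subtracting the STA_01 equation from the STA_02 and STA_03 equations removes the quadratic terms:
-34.2 x + 237.6 y = -10006.41
-165.6 x − 122.8 y = -1720.28
Solving the 2×2 system: x ≈ 37.6, y ≈ -36.7 km.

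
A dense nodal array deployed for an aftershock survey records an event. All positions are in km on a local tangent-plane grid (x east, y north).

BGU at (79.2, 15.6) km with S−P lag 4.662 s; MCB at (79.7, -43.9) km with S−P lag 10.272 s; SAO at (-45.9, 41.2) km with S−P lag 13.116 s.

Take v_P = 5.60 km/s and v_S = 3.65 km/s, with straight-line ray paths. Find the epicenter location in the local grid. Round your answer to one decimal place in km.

Distance from S−P lag: d = Δt · v_P v_S / (v_P − v_S) = Δt · (5.60·3.65)/(5.60−3.65) ≈ 10.4821·Δt.
So d_BGU = 48.87, d_MCB = 107.67, d_SAO = 137.48 km.
Circle about each station: (x − 79.2)² + (y − 15.6)² = 48.87²; (x − 79.7)² + (y + 43.9)² = 107.67²; (x + 45.9)² + (y − 41.2)² = 137.48².
Subtracting pairs of circle equations eliminates x²+y² and gives linear equations (the radical axes):
1.0 x − 119.0 y = -7441.25
-250.2 x + 51.2 y = -19224.22
Solving the 2×2 system: x ≈ 89.8, y ≈ 63.3 km.
Check against BGU (with the unrounded x, y): √((x − 79.2)²+(y − 15.6)²) = 48.85 ≈ 48.87 km. ✓

(89.8, 63.3)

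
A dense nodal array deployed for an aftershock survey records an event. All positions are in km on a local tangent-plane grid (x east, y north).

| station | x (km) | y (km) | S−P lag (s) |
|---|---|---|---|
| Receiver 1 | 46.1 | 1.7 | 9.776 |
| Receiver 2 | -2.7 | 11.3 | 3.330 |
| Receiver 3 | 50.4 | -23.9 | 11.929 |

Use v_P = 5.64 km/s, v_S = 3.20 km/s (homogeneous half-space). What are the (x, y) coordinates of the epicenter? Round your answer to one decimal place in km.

(-21.6, 27.1)

Distance from S−P lag: d = Δt · v_P v_S / (v_P − v_S) = Δt · (5.64·3.20)/(5.64−3.20) ≈ 7.3967·Δt.
So d_Receiver 1 = 72.31, d_Receiver 2 = 24.63, d_Receiver 3 = 88.24 km.
Circle about each station: (x − 46.1)² + (y − 1.7)² = 72.31²; (x + 2.7)² + (y − 11.3)² = 24.63²; (x − 50.4)² + (y + 23.9)² = 88.24².
Subtracting pairs of circle equations eliminates x²+y² and gives linear equations (the radical axes):
-97.6 x + 19.2 y = 2628.98
8.6 x − 51.2 y = -1574.29
Solving the 2×2 system: x ≈ -21.6, y ≈ 27.1 km.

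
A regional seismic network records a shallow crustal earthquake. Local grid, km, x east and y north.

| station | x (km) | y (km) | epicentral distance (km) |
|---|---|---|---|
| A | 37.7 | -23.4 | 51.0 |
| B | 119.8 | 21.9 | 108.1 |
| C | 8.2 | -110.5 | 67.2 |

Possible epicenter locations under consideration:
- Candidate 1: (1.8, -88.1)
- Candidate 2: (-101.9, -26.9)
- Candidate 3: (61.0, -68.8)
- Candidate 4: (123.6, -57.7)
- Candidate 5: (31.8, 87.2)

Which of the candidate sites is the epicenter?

For each candidate, compare |candidate − station| to the reported distance:
Candidate 1: residuals A 23.0, B 53.2, C 43.9 → max 53.2 km
Candidate 2: residuals A 88.6, B 118.9, C 71.0 → max 118.9 km
Candidate 3: residuals A 0.0, B 0.0, C 0.1 → max 0.1 km
Candidate 4: residuals A 41.5, B 28.4, C 59.7 → max 59.7 km
Candidate 5: residuals A 59.8, B 1.5, C 131.9 → max 131.9 km
Only Candidate 3 has all residuals ≈ 0.

Candidate 3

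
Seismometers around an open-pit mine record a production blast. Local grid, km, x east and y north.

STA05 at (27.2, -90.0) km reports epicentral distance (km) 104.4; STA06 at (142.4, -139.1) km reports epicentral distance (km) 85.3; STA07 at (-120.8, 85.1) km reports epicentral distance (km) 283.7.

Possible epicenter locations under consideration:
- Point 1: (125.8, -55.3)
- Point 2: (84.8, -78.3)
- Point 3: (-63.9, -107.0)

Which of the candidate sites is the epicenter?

For each candidate, compare |candidate − station| to the reported distance:
Point 1: residuals STA05 0.1, STA06 0.1, STA07 0.1 → max 0.1 km
Point 2: residuals STA05 45.6, STA06 1.5, STA07 21.1 → max 45.6 km
Point 3: residuals STA05 11.7, STA06 123.5, STA07 83.4 → max 123.5 km
Only Point 1 has all residuals ≈ 0.

Point 1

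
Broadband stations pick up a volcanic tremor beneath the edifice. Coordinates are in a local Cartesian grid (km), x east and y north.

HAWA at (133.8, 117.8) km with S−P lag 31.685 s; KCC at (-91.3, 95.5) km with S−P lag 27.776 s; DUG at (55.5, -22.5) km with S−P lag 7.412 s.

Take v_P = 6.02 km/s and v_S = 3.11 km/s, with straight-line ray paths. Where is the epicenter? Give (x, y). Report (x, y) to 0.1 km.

(15.2, -48.0)

Distance from S−P lag: d = Δt · v_P v_S / (v_P − v_S) = Δt · (6.02·3.11)/(6.02−3.11) ≈ 6.4337·Δt.
So d_HAWA = 203.85, d_KCC = 178.70, d_DUG = 47.69 km.
Circle about each station: (x − 133.8)² + (y − 117.8)² = 203.85²; (x + 91.3)² + (y − 95.5)² = 178.70²; (x − 55.5)² + (y + 22.5)² = 47.69².
Subtracting the HAWA equation from the KCC and DUG equations removes the quadratic terms:
-450.2 x − 44.6 y = -4702.21
-156.6 x − 280.6 y = 11087.71
Solving the 2×2 system: x ≈ 15.2, y ≈ -48.0 km.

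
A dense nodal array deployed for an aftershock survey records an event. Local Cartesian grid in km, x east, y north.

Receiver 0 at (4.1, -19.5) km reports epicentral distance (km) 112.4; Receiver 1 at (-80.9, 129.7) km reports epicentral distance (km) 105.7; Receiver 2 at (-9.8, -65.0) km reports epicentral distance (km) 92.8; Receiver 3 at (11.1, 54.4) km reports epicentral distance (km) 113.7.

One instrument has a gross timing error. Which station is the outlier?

Receiver 2

Solve using three stations at a time. Using Receiver 0, Receiver 1, Receiver 3 (subtract circle equations pairwise → linear system) gives (x, y) ≈ (-98.9, 25.5).
Distances from that point to each station vs reported:
  Receiver 0: calculated 112.4 vs reported 112.4 → residual 0.0 km
  Receiver 1: calculated 105.7 vs reported 105.7 → residual 0.0 km
  Receiver 2: calculated 127.0 vs reported 92.8 → residual 34.2 km
  Receiver 3: calculated 113.7 vs reported 113.7 → residual 0.0 km
Receiver 0, Receiver 1, Receiver 3 are mutually consistent (residuals ≈ 0); Receiver 2 is off by 34.2 km.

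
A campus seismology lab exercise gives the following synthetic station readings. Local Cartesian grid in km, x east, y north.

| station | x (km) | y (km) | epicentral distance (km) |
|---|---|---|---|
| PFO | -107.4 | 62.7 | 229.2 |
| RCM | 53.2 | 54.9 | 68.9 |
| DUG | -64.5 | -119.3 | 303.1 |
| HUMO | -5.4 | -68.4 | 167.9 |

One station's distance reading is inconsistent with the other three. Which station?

Solve using three stations at a time. Using PFO, RCM, HUMO (subtract circle equations pairwise → linear system) gives (x, y) ≈ (120.9, 42.2).
Distances from that point to each station vs reported:
  PFO: calculated 229.2 vs reported 229.2 → residual 0.0 km
  RCM: calculated 68.8 vs reported 68.9 → residual 0.1 km
  DUG: calculated 245.9 vs reported 303.1 → residual 57.2 km
  HUMO: calculated 167.9 vs reported 167.9 → residual 0.0 km
PFO, RCM, HUMO are mutually consistent (residuals ≈ 0); DUG is off by 57.2 km.

DUG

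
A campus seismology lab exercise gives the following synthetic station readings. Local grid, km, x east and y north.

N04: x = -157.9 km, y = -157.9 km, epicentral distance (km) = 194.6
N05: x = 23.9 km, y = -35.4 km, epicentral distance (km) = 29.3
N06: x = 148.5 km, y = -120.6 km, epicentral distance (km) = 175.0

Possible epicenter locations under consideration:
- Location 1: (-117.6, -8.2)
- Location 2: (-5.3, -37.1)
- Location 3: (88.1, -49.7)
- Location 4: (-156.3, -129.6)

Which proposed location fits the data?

Location 2

For each candidate, compare |candidate − station| to the reported distance:
Location 1: residuals N04 39.6, N05 114.8, N06 113.9 → max 114.8 km
Location 2: residuals N04 0.0, N05 0.1, N06 0.0 → max 0.1 km
Location 3: residuals N04 74.1, N05 36.5, N06 81.9 → max 81.9 km
Location 4: residuals N04 166.3, N05 174.0, N06 129.9 → max 174.0 km
Only Location 2 has all residuals ≈ 0.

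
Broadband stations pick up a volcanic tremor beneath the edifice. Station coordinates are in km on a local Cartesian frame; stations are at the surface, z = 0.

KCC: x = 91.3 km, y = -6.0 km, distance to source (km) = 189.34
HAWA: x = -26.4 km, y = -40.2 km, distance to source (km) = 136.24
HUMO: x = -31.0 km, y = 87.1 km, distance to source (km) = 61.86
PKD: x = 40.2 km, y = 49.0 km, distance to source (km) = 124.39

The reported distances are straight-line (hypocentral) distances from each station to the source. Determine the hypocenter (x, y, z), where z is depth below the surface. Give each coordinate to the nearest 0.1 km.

Each station gives a sphere (x−x_i)² + (y−y_i)² + z² = d_i² (stations at z=0).
Subtracting the KCC sphere from HAWA and HUMO: z² cancels, leaving linear equations in x and y:
-235.4 x − 68.4 y = 11229.61
-244.6 x + 186.2 y = 32198.70
Solving: x ≈ -70.892, y ≈ 79.799 km (keep extra digits for the depth step; rounded: -70.9, 79.8).
Then from the KCC sphere: z² = 189.34² − (x − 91.3)² − (y + 6.0)² with x = -70.892, y = 79.799, so z ≈ 46.711 ≈ 46.7 km.
Check against PKD (with the unrounded solution): distance 124.39 ≈ 124.39 km. ✓

x ≈ -70.9 km, y ≈ 79.8 km, depth ≈ 46.7 km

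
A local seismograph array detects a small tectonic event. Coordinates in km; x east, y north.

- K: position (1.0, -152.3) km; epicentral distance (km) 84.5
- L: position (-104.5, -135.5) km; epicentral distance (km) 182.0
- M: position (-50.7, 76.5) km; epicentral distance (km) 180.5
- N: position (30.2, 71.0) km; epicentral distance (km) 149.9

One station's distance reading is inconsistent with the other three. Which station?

L

Solve using three stations at a time. Using K, M, N (subtract circle equations pairwise → linear system) gives (x, y) ≈ (41.9, -78.4).
Distances from that point to each station vs reported:
  K: calculated 84.4 vs reported 84.5 → residual 0.1 km
  L: calculated 157.1 vs reported 182.0 → residual 24.9 km
  M: calculated 180.5 vs reported 180.5 → residual 0.0 km
  N: calculated 149.9 vs reported 149.9 → residual 0.0 km
K, M, N are mutually consistent (residuals ≈ 0); L is off by 24.9 km.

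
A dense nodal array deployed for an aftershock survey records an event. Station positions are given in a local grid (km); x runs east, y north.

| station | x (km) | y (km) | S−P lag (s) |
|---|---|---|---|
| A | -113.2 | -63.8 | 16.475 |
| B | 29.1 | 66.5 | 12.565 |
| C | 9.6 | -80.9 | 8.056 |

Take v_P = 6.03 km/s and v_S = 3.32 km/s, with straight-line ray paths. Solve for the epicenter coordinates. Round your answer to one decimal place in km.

1.1 km east, -22.0 km north

Distance from S−P lag: d = Δt · v_P v_S / (v_P − v_S) = Δt · (6.03·3.32)/(6.03−3.32) ≈ 7.3873·Δt.
So d_A = 121.71, d_B = 92.82, d_C = 59.51 km.
Circle about each station: (x + 113.2)² + (y + 63.8)² = 121.71²; (x − 29.1)² + (y − 66.5)² = 92.82²; (x − 9.6)² + (y + 80.9)² = 59.51².
Subtracting the A equation from the B and C equations removes the quadratic terms:
284.6 x + 260.6 y = -5417.85
245.6 x − 34.2 y = 1024.17
Solving the 2×2 system: x ≈ 1.1, y ≈ -22.0 km.
Check against A (with the unrounded x, y): √((x + 113.2)²+(y + 63.8)²) = 121.71 ≈ 121.71 km. ✓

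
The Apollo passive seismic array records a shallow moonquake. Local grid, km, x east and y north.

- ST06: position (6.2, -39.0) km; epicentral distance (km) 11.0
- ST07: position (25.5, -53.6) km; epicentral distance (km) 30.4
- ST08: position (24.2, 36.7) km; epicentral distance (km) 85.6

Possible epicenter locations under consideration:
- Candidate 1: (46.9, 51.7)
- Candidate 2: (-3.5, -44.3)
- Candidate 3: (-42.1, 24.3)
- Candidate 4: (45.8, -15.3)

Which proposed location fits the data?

Candidate 2

For each candidate, compare |candidate − station| to the reported distance:
Candidate 1: residuals ST06 88.4, ST07 77.1, ST08 58.4 → max 88.4 km
Candidate 2: residuals ST06 0.1, ST07 0.1, ST08 0.0 → max 0.1 km
Candidate 3: residuals ST06 68.6, ST07 72.7, ST08 18.2 → max 72.7 km
Candidate 4: residuals ST06 35.2, ST07 12.9, ST08 29.3 → max 35.2 km
Only Candidate 2 has all residuals ≈ 0.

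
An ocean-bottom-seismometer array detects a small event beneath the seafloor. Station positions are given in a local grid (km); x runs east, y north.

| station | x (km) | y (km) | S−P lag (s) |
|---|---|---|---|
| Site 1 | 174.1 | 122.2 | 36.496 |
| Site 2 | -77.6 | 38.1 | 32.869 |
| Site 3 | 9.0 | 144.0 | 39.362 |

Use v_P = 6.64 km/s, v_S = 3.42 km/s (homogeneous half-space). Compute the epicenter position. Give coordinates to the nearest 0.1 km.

Distance from S−P lag: d = Δt · v_P v_S / (v_P − v_S) = Δt · (6.64·3.42)/(6.64−3.42) ≈ 7.0524·Δt.
So d_Site 1 = 257.39, d_Site 2 = 231.81, d_Site 3 = 277.60 km.
Circle about each station: (x − 174.1)² + (y − 122.2)² = 257.39²; (x + 77.6)² + (y − 38.1)² = 231.81²; (x − 9.0)² + (y − 144.0)² = 277.60².
Subtracting the Site 1 equation from the Site 2 and Site 3 equations removes the quadratic terms:
-503.4 x − 168.2 y = -25256.54
-330.2 x + 43.6 y = -35238.80
Solving the 2×2 system: x ≈ 90.7, y ≈ -121.3 km.

(90.7, -121.3)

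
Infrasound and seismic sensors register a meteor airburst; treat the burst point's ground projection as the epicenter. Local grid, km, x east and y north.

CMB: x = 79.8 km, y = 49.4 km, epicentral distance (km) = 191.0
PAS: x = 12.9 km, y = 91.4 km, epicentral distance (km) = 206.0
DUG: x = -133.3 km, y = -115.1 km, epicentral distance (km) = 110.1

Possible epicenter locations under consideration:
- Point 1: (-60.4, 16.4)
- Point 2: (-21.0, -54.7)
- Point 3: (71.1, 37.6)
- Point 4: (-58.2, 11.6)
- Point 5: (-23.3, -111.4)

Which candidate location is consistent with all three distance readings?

Point 5

For each candidate, compare |candidate − station| to the reported distance:
Point 1: residuals CMB 47.0, PAS 101.1, DUG 40.3 → max 101.1 km
Point 2: residuals CMB 46.1, PAS 56.0, DUG 17.4 → max 56.0 km
Point 3: residuals CMB 176.3, PAS 126.7, DUG 145.0 → max 176.3 km
Point 4: residuals CMB 47.9, PAS 99.1, DUG 37.2 → max 99.1 km
Point 5: residuals CMB 0.0, PAS 0.0, DUG 0.0 → max 0.0 km
Only Point 5 has all residuals ≈ 0.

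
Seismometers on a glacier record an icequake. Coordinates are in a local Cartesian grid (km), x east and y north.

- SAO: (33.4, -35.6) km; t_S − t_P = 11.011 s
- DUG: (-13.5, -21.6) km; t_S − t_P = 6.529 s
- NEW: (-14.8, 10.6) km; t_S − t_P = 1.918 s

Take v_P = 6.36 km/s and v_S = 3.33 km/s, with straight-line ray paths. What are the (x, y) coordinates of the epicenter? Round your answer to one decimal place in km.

(-15.3, 24.0)

Distance from S−P lag: d = Δt · v_P v_S / (v_P − v_S) = Δt · (6.36·3.33)/(6.36−3.33) ≈ 6.9897·Δt.
So d_SAO = 76.96, d_DUG = 45.64, d_NEW = 13.41 km.
Circle about each station: (x − 33.4)² + (y + 35.6)² = 76.96²; (x + 13.5)² + (y + 21.6)² = 45.64²; (x + 14.8)² + (y − 10.6)² = 13.41².
Subtracting pairs of circle equations eliminates x²+y² and gives linear equations (the radical axes):
-93.8 x + 28.0 y = 2105.72
-96.4 x + 92.4 y = 3691.49
Solving the 2×2 system: x ≈ -15.3, y ≈ 24.0 km.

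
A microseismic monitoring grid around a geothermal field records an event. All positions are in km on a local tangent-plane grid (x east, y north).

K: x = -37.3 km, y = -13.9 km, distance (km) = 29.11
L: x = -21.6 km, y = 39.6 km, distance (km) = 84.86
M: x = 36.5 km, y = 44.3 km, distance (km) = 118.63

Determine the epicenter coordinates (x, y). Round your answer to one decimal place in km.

(-44.9, -42.0)

Circle about each station: (x + 37.3)² + (y + 13.9)² = 29.11²; (x + 21.6)² + (y − 39.6)² = 84.86²; (x − 36.5)² + (y − 44.3)² = 118.63².
Subtracting the K equation from the L and M equations removes the quadratic terms:
31.4 x + 107.0 y = -5903.61
147.6 x + 116.4 y = -11515.44
Solving the 2×2 system: x ≈ -44.9, y ≈ -42.0 km.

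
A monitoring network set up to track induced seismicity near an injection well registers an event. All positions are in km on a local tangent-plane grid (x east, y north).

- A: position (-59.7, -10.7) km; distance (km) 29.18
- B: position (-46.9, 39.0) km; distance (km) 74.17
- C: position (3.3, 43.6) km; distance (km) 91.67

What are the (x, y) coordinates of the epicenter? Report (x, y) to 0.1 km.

Circle about each station: (x + 59.7)² + (y + 10.7)² = 29.18²; (x + 46.9)² + (y − 39.0)² = 74.17²; (x − 3.3)² + (y − 43.6)² = 91.67².
Subtracting the A equation from the B and C equations removes the quadratic terms:
25.6 x + 99.4 y = -4607.69
126.0 x + 108.6 y = -9318.65
Solving the 2×2 system: x ≈ -43.7, y ≈ -35.1 km.

-43.7 km east, -35.1 km north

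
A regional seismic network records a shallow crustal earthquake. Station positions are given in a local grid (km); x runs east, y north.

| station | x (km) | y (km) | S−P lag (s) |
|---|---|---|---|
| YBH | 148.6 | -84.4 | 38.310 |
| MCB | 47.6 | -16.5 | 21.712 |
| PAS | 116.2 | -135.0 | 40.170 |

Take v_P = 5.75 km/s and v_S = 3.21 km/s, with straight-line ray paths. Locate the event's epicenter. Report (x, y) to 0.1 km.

-65.7 km east, 93.3 km north

Distance from S−P lag: d = Δt · v_P v_S / (v_P − v_S) = Δt · (5.75·3.21)/(5.75−3.21) ≈ 7.2667·Δt.
So d_YBH = 278.39, d_MCB = 157.78, d_PAS = 291.90 km.
Circle about each station: (x − 148.6)² + (y + 84.4)² = 278.39²; (x − 47.6)² + (y + 16.5)² = 157.78²; (x − 116.2)² + (y + 135.0)² = 291.90².
Subtracting pairs of circle equations eliminates x²+y² and gives linear equations (the radical axes):
-202.0 x + 135.8 y = 25939.15
-64.8 x − 101.2 y = -5182.50
Solving the 2×2 system: x ≈ -65.7, y ≈ 93.3 km.
Check against YBH (with the unrounded x, y): √((x − 148.6)²+(y + 84.4)²) = 278.38 ≈ 278.39 km. ✓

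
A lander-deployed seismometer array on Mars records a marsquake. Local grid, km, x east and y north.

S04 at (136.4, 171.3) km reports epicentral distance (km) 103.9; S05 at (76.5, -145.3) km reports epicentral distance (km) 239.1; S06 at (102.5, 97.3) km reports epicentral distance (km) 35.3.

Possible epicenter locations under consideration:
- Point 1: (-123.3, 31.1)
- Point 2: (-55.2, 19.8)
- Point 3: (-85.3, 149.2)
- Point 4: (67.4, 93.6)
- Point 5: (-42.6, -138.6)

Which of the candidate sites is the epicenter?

Point 4

For each candidate, compare |candidate − station| to the reported distance:
Point 1: residuals S04 191.2, S05 27.4, S06 200.0 → max 200.0 km
Point 2: residuals S04 140.4, S05 27.9, S06 140.4 → max 140.4 km
Point 3: residuals S04 118.9, S05 96.9, S06 159.5 → max 159.5 km
Point 4: residuals S04 0.0, S05 0.0, S06 0.0 → max 0.0 km
Point 5: residuals S04 254.0, S05 119.8, S06 241.7 → max 254.0 km
Only Point 4 has all residuals ≈ 0.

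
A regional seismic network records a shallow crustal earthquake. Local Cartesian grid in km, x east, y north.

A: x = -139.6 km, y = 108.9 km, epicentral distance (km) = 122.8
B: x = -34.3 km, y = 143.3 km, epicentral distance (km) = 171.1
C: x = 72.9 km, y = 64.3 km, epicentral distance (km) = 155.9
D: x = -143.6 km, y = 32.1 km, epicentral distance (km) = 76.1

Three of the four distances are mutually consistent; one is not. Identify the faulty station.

Solve using three stations at a time. Using A, C, D (subtract circle equations pairwise → linear system) gives (x, y) ≈ (-71.9, 6.4).
Distances from that point to each station vs reported:
  A: calculated 122.8 vs reported 122.8 → residual 0.0 km
  B: calculated 142.0 vs reported 171.1 → residual 29.1 km
  C: calculated 155.9 vs reported 155.9 → residual 0.0 km
  D: calculated 76.2 vs reported 76.1 → residual 0.1 km
A, C, D are mutually consistent (residuals ≈ 0); B is off by 29.1 km.

B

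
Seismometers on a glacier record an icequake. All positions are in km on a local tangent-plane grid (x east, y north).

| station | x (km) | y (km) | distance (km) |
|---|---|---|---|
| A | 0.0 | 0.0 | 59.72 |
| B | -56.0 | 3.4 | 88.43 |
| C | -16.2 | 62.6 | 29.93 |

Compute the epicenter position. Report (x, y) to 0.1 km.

Circle about each station: x² + y² = 59.72²; (x + 56.0)² + (y − 3.4)² = 88.43²; (x + 16.2)² + (y − 62.6)² = 29.93².
Subtracting the A equation from the B and C equations removes the quadratic terms:
-112.0 x + 6.8 y = -1105.83
-32.4 x + 125.2 y = 6851.87
Solving the 2×2 system: x ≈ 13.4, y ≈ 58.2 km.
Check against A (with the unrounded x, y): √(x²+y²) = 59.72 ≈ 59.72 km. ✓

x ≈ 13.4 km, y ≈ 58.2 km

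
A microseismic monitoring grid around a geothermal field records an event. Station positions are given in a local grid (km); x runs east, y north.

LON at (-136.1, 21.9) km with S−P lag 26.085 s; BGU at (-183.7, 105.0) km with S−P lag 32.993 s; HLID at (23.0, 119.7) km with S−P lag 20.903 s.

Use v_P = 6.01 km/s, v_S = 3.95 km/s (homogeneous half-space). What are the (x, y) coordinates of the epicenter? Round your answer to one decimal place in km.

(143.3, -89.0)

Distance from S−P lag: d = Δt · v_P v_S / (v_P − v_S) = Δt · (6.01·3.95)/(6.01−3.95) ≈ 11.5240·Δt.
So d_LON = 300.60, d_BGU = 380.21, d_HLID = 240.89 km.
Circle about each station: (x + 136.1)² + (y − 21.9)² = 300.60²; (x + 183.7)² + (y − 105.0)² = 380.21²; (x − 23.0)² + (y − 119.7)² = 240.89².
Subtracting the LON equation from the BGU and HLID equations removes the quadratic terms:
-95.2 x + 166.2 y = -28431.41
318.2 x + 195.6 y = 28186.64
Solving the 2×2 system: x ≈ 143.3, y ≈ -89.0 km.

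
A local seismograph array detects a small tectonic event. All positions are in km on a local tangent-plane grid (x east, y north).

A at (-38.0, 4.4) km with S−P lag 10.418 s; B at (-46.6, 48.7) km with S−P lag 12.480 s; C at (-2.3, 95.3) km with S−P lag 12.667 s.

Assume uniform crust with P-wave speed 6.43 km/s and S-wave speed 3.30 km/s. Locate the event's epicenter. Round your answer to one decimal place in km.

31.6 km east, 16.4 km north

Distance from S−P lag: d = Δt · v_P v_S / (v_P − v_S) = Δt · (6.43·3.30)/(6.43−3.30) ≈ 6.7792·Δt.
So d_A = 70.63, d_B = 84.60, d_C = 85.87 km.
Circle about each station: (x + 38.0)² + (y − 4.4)² = 70.63²; (x + 46.6)² + (y − 48.7)² = 84.60²; (x + 2.3)² + (y − 95.3)² = 85.87².
Subtracting the A equation from the B and C equations removes the quadratic terms:
-17.2 x + 88.6 y = 911.33
71.4 x + 181.8 y = 5238.96
Solving the 2×2 system: x ≈ 31.6, y ≈ 16.4 km.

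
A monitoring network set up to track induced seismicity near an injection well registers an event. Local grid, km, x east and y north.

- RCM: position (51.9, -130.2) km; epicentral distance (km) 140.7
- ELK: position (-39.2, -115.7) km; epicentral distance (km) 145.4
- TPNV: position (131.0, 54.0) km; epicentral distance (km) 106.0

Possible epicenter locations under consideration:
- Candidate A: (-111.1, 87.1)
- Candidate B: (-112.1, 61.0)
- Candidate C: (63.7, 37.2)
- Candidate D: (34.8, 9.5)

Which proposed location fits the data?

For each candidate, compare |candidate − station| to the reported distance:
Candidate A: residuals RCM 130.9, ELK 69.8, TPNV 138.4 → max 138.4 km
Candidate B: residuals RCM 111.2, ELK 45.7, TPNV 137.2 → max 137.2 km
Candidate C: residuals RCM 27.1, ELK 38.9, TPNV 36.6 → max 38.9 km
Candidate D: residuals RCM 0.0, ELK 0.0, TPNV 0.0 → max 0.0 km
Only Candidate D has all residuals ≈ 0.

Candidate D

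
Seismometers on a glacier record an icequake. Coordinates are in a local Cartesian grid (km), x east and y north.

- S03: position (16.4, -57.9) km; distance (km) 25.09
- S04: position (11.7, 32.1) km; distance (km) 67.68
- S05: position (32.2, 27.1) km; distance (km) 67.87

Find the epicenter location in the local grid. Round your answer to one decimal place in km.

Circle about each station: (x − 16.4)² + (y + 57.9)² = 25.09²; (x − 11.7)² + (y − 32.1)² = 67.68²; (x − 32.2)² + (y − 27.1)² = 67.87².
Subtracting pairs of circle equations eliminates x²+y² and gives linear equations (the radical axes):
-9.4 x + 180.0 y = -6405.14
31.6 x + 170.0 y = -5826.95
Solving the 2×2 system: x ≈ 5.5, y ≈ -35.3 km.
Check against S03 (with the unrounded x, y): √((x − 16.4)²+(y + 57.9)²) = 25.10 ≈ 25.09 km. ✓

x ≈ 5.5 km, y ≈ -35.3 km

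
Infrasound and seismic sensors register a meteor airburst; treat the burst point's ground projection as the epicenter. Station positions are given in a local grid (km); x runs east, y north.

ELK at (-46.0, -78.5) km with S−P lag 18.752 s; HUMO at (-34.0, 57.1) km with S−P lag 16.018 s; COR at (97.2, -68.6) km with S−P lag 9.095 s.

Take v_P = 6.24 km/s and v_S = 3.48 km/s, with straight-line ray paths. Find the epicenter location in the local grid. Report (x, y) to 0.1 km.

Distance from S−P lag: d = Δt · v_P v_S / (v_P − v_S) = Δt · (6.24·3.48)/(6.24−3.48) ≈ 7.8678·Δt.
So d_ELK = 147.54, d_HUMO = 126.03, d_COR = 71.56 km.
Circle about each station: (x + 46.0)² + (y + 78.5)² = 147.54²; (x + 34.0)² + (y − 57.1)² = 126.03²; (x − 97.2)² + (y + 68.6)² = 71.56².
Subtracting pairs of circle equations eliminates x²+y² and gives linear equations (the radical axes):
24.0 x + 271.2 y = 2022.65
286.4 x + 19.8 y = 22522.77
Solving the 2×2 system: x ≈ 78.6, y ≈ 0.5 km.

(78.6, 0.5)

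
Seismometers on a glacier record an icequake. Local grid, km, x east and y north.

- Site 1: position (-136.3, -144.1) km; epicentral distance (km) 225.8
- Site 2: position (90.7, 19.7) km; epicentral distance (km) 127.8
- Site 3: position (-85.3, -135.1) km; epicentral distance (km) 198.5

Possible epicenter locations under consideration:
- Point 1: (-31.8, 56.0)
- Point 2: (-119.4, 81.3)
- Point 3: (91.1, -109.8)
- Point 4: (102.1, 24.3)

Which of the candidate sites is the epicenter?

For each candidate, compare |candidate − station| to the reported distance:
Point 1: residuals Site 1 0.1, Site 2 0.0, Site 3 0.1 → max 0.1 km
Point 2: residuals Site 1 0.2, Site 2 91.1, Site 3 20.6 → max 91.1 km
Point 3: residuals Site 1 4.2, Site 2 1.7, Site 3 20.3 → max 20.3 km
Point 4: residuals Site 1 66.1, Site 2 115.5, Site 3 47.5 → max 115.5 km
Only Point 1 has all residuals ≈ 0.

Point 1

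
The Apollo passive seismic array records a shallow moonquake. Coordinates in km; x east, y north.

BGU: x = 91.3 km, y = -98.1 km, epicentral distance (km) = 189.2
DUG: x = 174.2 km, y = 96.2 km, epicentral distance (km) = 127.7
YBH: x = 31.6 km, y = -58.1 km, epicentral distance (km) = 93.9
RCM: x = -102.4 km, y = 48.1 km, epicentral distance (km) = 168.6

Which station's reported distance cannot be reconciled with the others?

BGU

Solve using three stations at a time. Using DUG, YBH, RCM (subtract circle equations pairwise → linear system) gives (x, y) ≈ (65.2, 29.6).
Distances from that point to each station vs reported:
  BGU: calculated 130.4 vs reported 189.2 → residual 58.8 km
  DUG: calculated 127.7 vs reported 127.7 → residual 0.0 km
  YBH: calculated 93.9 vs reported 93.9 → residual 0.0 km
  RCM: calculated 168.6 vs reported 168.6 → residual 0.0 km
DUG, YBH, RCM are mutually consistent (residuals ≈ 0); BGU is off by 58.8 km.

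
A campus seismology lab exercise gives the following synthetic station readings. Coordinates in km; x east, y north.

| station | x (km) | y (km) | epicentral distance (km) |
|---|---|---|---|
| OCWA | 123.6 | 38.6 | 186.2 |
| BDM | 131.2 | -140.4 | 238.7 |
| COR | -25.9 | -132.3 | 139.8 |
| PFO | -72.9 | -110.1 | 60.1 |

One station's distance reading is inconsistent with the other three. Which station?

PFO

Solve using three stations at a time. Using OCWA, BDM, COR (subtract circle equations pairwise → linear system) gives (x, y) ≈ (-59.3, 3.5).
Distances from that point to each station vs reported:
  OCWA: calculated 186.2 vs reported 186.2 → residual 0.0 km
  BDM: calculated 238.7 vs reported 238.7 → residual 0.0 km
  COR: calculated 139.8 vs reported 139.8 → residual 0.0 km
  PFO: calculated 114.4 vs reported 60.1 → residual 54.3 km
OCWA, BDM, COR are mutually consistent (residuals ≈ 0); PFO is off by 54.3 km.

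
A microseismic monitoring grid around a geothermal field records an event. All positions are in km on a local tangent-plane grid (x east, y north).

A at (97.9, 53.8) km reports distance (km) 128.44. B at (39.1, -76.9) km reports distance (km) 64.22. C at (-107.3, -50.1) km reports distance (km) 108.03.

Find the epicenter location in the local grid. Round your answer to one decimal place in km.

-1.7 km east, -27.3 km north

Circle about each station: (x − 97.9)² + (y − 53.8)² = 128.44²; (x − 39.1)² + (y + 76.9)² = 64.22²; (x + 107.3)² + (y + 50.1)² = 108.03².
Subtracting pairs of circle equations eliminates x²+y² and gives linear equations (the radical axes):
-117.6 x − 261.4 y = 7336.20
-410.4 x − 207.8 y = 6370.80
Solving the 2×2 system: x ≈ -1.7, y ≈ -27.3 km.
Check against A (with the unrounded x, y): √((x − 97.9)²+(y − 53.8)²) = 128.44 ≈ 128.44 km. ✓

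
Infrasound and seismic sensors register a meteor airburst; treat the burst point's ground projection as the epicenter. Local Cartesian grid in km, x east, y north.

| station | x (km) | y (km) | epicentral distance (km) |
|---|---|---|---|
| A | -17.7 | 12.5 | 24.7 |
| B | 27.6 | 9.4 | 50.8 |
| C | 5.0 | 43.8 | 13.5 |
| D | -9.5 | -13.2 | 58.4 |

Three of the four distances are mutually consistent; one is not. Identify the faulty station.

A

Solve using three stations at a time. Using B, C, D (subtract circle equations pairwise → linear system) gives (x, y) ≈ (-8.5, 45.2).
Distances from that point to each station vs reported:
  A: calculated 34.0 vs reported 24.7 → residual 9.3 km
  B: calculated 50.8 vs reported 50.8 → residual 0.0 km
  C: calculated 13.5 vs reported 13.5 → residual 0.0 km
  D: calculated 58.4 vs reported 58.4 → residual 0.0 km
B, C, D are mutually consistent (residuals ≈ 0); A is off by 9.3 km.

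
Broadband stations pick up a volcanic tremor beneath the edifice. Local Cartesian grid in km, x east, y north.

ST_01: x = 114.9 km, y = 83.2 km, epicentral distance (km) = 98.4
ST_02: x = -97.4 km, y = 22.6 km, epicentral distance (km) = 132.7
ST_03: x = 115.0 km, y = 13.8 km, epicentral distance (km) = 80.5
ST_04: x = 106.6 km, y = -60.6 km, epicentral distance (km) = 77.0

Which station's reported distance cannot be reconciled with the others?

Solve using three stations at a time. Using ST_01, ST_02, ST_03 (subtract circle equations pairwise → linear system) gives (x, y) ≈ (35.3, 25.3).
Distances from that point to each station vs reported:
  ST_01: calculated 98.4 vs reported 98.4 → residual 0.0 km
  ST_02: calculated 132.7 vs reported 132.7 → residual 0.0 km
  ST_03: calculated 80.5 vs reported 80.5 → residual 0.0 km
  ST_04: calculated 111.7 vs reported 77.0 → residual 34.7 km
ST_01, ST_02, ST_03 are mutually consistent (residuals ≈ 0); ST_04 is off by 34.7 km.

ST_04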